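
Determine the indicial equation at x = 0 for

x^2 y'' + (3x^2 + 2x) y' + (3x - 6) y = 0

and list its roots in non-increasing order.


Divide by x^2 to reach normal form y'' + P_1(x) y' + P_2(x) y = 0 with P_1(x) = 3 + 2/x and P_2(x) = 3/x - 6/x^2.
x = 0 is a singular point because the y'-coefficient 3 + 2/x has a pole at x = 0 and the y-coefficient 3/x - 6/x^2 has a pole at x = 0.
It is a regular singular point because x P_1(x) = p(x) = 3x + 2 and x^2 P_2(x) = q(x) = 3x - 6 are polynomials, hence analytic at x = 0.
p(0) = 2,  q(0) = -6.
Indicial equation: r(r-1) + p(0) r + q(0) = 0, i.e. r^2 + (p(0) - 1) r + q(0) = 0, i.e. r^2 + 1 r - 6 = 0.
Discriminant: (1)^2 - 4(-6) = 25, so r = (-1 ± 5)/2.
Solving: r_1 = 2, r_2 = -3.

indicial: r^2 + 1 r - 6 = 0; roots r_1 = 2, r_2 = -3


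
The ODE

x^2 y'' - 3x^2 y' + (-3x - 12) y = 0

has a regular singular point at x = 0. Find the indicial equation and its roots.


Divide by x^2 to reach normal form y'' + P_1(x) y' + P_2(x) y = 0 with P_1(x) = -3 and P_2(x) = -3/x - 12/x^2.
x = 0 is a singular point because the y-coefficient -3/x - 12/x^2 has a pole at x = 0.
It is a regular singular point because x P_1(x) = p(x) = -3x and x^2 P_2(x) = q(x) = -3x - 12 are polynomials, hence analytic at x = 0.
p(0) = 0,  q(0) = -12.
Indicial equation: r(r-1) + p(0) r + q(0) = 0, i.e. r^2 + (p(0) - 1) r + q(0) = 0, i.e. r^2 - 1 r - 12 = 0.
Discriminant: (-1)^2 - 4(-12) = 49, so r = (1 ± 7)/2.
Solving: r_1 = 4, r_2 = -3.

indicial: r^2 - 1 r - 12 = 0; roots r_1 = 4, r_2 = -3


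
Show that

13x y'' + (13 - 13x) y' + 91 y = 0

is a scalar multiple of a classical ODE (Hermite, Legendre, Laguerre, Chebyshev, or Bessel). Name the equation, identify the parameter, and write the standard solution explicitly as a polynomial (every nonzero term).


All three coefficients share the factor 13; dividing through by 13 gives  x y'' + (1 - x) y' + 7 y = 0.
This matches the Laguerre equation x y'' + (1 - x) y' + n y = 0 with n = 7; the polynomial solution is L_7(x).
With y = sum_k a_k x^k, matching x^k gives (k+1)k a_{k+1} + (k+1) a_{k+1} - k a_k + n a_k = 0, i.e. (k+1)^2 a_{k+1} = (k - n) a_k = (k - 7) a_k. The right side vanishes at k = 7, so the series terminates at degree 7.
Standard normalization L_n(0) = 1 gives a_0 = 1. Work upward with a_{k+1} = (k - 7) a_k / (k+1)^2:
  a_1 = (0 - 7)(1) / 1^2 = -7/1 = -7
  a_2 = (1 - 7)(-7) / 2^2 = 42/4 = 21/2
  a_3 = (2 - 7)(21/2) / 3^2 = (-105/2)/9 = -35/6
  a_4 = (3 - 7)(-35/6) / 4^2 = (70/3)/16 = 35/24
  a_5 = (4 - 7)(35/24) / 5^2 = (-35/8)/25 = -7/40
  a_6 = (5 - 7)(-7/40) / 6^2 = (7/20)/36 = 7/720
  a_7 = (6 - 7)(7/720) / 7^2 = (-7/720)/49 = -1/5040
Hence L_7(x) = -x^7/5040 + 7 x^6/720 - 7 x^5/40 + 35 x^4/24 - 35 x^3/6 + 21 x^2/2 - 7 x + 1.

L_7(x); series = -x^7/5040 + 7 x^6/720 - 7 x^5/40 + 35 x^4/24 - 35 x^3/6 + 21 x^2/2 - 7 x + 1


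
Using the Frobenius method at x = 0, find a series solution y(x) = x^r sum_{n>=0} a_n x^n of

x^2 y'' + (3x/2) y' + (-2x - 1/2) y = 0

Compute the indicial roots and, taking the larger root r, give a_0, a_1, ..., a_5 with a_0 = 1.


Write in Frobenius form y'' + (p(x)/x) y' + (q(x)/x^2) y = 0:
  p(x) = 3/2,  q(x) = -2x - 1/2.
Indicial equation: r(r-1) + (3/2) r + (-1/2) = 0 -> roots r_1 = 1/2, r_2 = -1.
Take r = r_1 = 1/2. Let y(x) = x^r sum_{n>=0} a_n x^n with a_0 = 1.
Substitute y = x^r sum a_n x^n and match x^{r+n}. The recurrence is
  D(n) a_n - 2 a_{n-1} = 0,  where D(n) = (r+n)(r+n-1) + (3/2)(r+n) + (-1/2).
  a_n = 2 / D(n) * a_{n-1}.
Since the indicial polynomial factors as (r - r_1)(r - r_2), D(n) = (r_1 + n - r_1)(r_1 + n - r_2) = n(n + 3/2).
Evaluating step by step (a_0 = 1):
  n = 1: D(1) = 1(1 + 3/2) = 5/2; numerator = 2(1) = 2; a_1 = (2)/(5/2) = 4/5
  n = 2: D(2) = 2(2 + 3/2) = 7; numerator = 2(4/5) = 8/5; a_2 = (8/5)/(7) = 8/35
  n = 3: D(3) = 3(3 + 3/2) = 27/2; numerator = 2(8/35) = 16/35; a_3 = (16/35)/(27/2) = 32/945
  n = 4: D(4) = 4(4 + 3/2) = 22; numerator = 2(32/945) = 64/945; a_4 = (64/945)/(22) = 32/10395
  n = 5: D(5) = 5(5 + 3/2) = 65/2; numerator = 2(32/10395) = 64/10395; a_5 = (64/10395)/(65/2) = 128/675675

r = 1/2; a_0 = 1; a_1 = 4/5; a_2 = 8/35; a_3 = 32/945; a_4 = 32/10395; a_5 = 128/675675


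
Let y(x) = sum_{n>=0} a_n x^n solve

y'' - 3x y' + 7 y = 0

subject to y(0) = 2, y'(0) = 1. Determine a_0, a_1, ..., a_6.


Ansatz: y(x) = sum_{n>=0} a_n x^n, so y'(x) = sum_{n>=1} n a_n x^(n-1) and y''(x) = sum_{n>=2} n(n-1) a_n x^(n-2).
Substitute into P(x) y'' + Q(x) y' + R(x) y = 0 with P(x) = 1, Q(x) = -3x, R(x) = 7, and match powers of x.
Initial conditions: a_0 = 2, a_1 = 1.
Setting the coefficient of each power of x to zero and solving order by order (substituting the coefficients already found):
  x^0: 2 a_2 + 7 a_0 = 0  ->  2 a_2 = -7 a_0 = -14  ->  a_2 = -7
  x^1: 6 a_3 + 4 a_1 = 0  ->  6 a_3 = -4 a_1 = -4  ->  a_3 = -2/3
  x^2: 12 a_4 + a_2 = 0  ->  12 a_4 = -a_2 = 7  ->  a_4 = 7/12
  x^3: 20 a_5 - 2 a_3 = 0  ->  20 a_5 = 2 a_3 = -4/3  ->  a_5 = -1/15
  x^4: 30 a_6 - 5 a_4 = 0  ->  30 a_6 = 5 a_4 = 35/12  ->  a_6 = 7/72
Truncated series: y(x) = 2 + x - 7 x^2 - (2/3) x^3 + (7/12) x^4 - (1/15) x^5 + (7/72) x^6 + O(x^7).

a_0 = 2; a_1 = 1; a_2 = -7; a_3 = -2/3; a_4 = 7/12; a_5 = -1/15; a_6 = 7/72


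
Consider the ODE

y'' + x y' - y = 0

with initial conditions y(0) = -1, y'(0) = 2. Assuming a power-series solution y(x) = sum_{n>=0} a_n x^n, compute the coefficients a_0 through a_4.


Ansatz: y(x) = sum_{n>=0} a_n x^n, so y'(x) = sum_{n>=1} n a_n x^(n-1) and y''(x) = sum_{n>=2} n(n-1) a_n x^(n-2).
Substitute into P(x) y'' + Q(x) y' + R(x) y = 0 with P(x) = 1, Q(x) = x, R(x) = -1, and match powers of x.
Initial conditions: a_0 = -1, a_1 = 2.
Setting the coefficient of each power of x to zero and solving order by order (substituting the coefficients already found):
  x^0: 2 a_2 - a_0 = 0  ->  2 a_2 = a_0 = -1  ->  a_2 = -1/2
  x^1: 6 a_3 = 0  ->  a_3 = 0
  x^2: 12 a_4 + a_2 = 0  ->  12 a_4 = -a_2 = 1/2  ->  a_4 = 1/24
Truncated series: y(x) = -1 + 2 x - (1/2) x^2 + (1/24) x^4 + O(x^5).

a_0 = -1; a_1 = 2; a_2 = -1/2; a_3 = 0; a_4 = 1/24


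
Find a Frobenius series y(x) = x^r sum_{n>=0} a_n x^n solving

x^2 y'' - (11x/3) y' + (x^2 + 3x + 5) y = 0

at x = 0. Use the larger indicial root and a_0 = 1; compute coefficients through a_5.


Write in Frobenius form y'' + (p(x)/x) y' + (q(x)/x^2) y = 0:
  p(x) = -11/3,  q(x) = x^2 + 3x + 5.
Indicial equation: r(r-1) + (-11/3) r + (5) = 0 -> roots r_1 = 3, r_2 = 5/3.
Take r = r_1 = 3. Let y(x) = x^r sum_{n>=0} a_n x^n with a_0 = 1.
Substitute y = x^r sum a_n x^n and match x^{r+n}. The recurrence is
  D(n) a_n + 3 a_{n-1} + 1 a_{n-2} = 0,  where D(n) = (r+n)(r+n-1) + (-11/3)(r+n) + (5).
  a_n = [-3 a_{n-1} - 1 a_{n-2}] / D(n).
Since the indicial polynomial factors as (r - r_1)(r - r_2), D(n) = (r_1 + n - r_1)(r_1 + n - r_2) = n(n + 4/3).
Evaluating step by step (a_0 = 1):
  n = 1: D(1) = 1(1 + 4/3) = 7/3; numerator = -3(1) = -3; a_1 = (-3)/(7/3) = -9/7
  n = 2: D(2) = 2(2 + 4/3) = 20/3; numerator = -3(-9/7) - 1(1) = 20/7; a_2 = (20/7)/(20/3) = 3/7
  n = 3: D(3) = 3(3 + 4/3) = 13; numerator = -3(3/7) - 1(-9/7) = 0; a_3 = (0)/(13) = 0
  n = 4: D(4) = 4(4 + 4/3) = 64/3; numerator = -3(0) - 1(3/7) = -3/7; a_4 = (-3/7)/(64/3) = -9/448
  n = 5: D(5) = 5(5 + 4/3) = 95/3; numerator = -3(-9/448) - 1(0) = 27/448; a_5 = (27/448)/(95/3) = 81/42560

r = 3; a_0 = 1; a_1 = -9/7; a_2 = 3/7; a_3 = 0; a_4 = -9/448; a_5 = 81/42560


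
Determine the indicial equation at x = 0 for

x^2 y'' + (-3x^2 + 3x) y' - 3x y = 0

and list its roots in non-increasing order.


Divide by x^2 to reach normal form y'' + P_1(x) y' + P_2(x) y = 0 with P_1(x) = -3 + 3/x and P_2(x) = -3/x.
x = 0 is a singular point because the y'-coefficient -3 + 3/x has a pole at x = 0 and the y-coefficient -3/x has a pole at x = 0.
It is a regular singular point because x P_1(x) = p(x) = 3 - 3x and x^2 P_2(x) = q(x) = -3x are polynomials, hence analytic at x = 0.
p(0) = 3,  q(0) = 0.
Indicial equation: r(r-1) + p(0) r + q(0) = 0, i.e. r^2 + (p(0) - 1) r + q(0) = 0, i.e. r^2 + 2 r = 0.
Discriminant: (2)^2 - 4(0) = 4, so r = (-2 ± 2)/2.
Solving: r_1 = 0, r_2 = -2.

indicial: r^2 + 2 r = 0; roots r_1 = 0, r_2 = -2


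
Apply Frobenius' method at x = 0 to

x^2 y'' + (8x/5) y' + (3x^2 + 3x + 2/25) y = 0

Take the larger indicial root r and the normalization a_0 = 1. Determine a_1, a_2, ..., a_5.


Write in Frobenius form y'' + (p(x)/x) y' + (q(x)/x^2) y = 0:
  p(x) = 8/5,  q(x) = 3x^2 + 3x + 2/25.
Indicial equation: r(r-1) + (8/5) r + (2/25) = 0 -> roots r_1 = -1/5, r_2 = -2/5.
Take r = r_1 = -1/5. Let y(x) = x^r sum_{n>=0} a_n x^n with a_0 = 1.
Substitute y = x^r sum a_n x^n and match x^{r+n}. The recurrence is
  D(n) a_n + 3 a_{n-1} + 3 a_{n-2} = 0,  where D(n) = (r+n)(r+n-1) + (8/5)(r+n) + (2/25).
  a_n = [-3 a_{n-1} - 3 a_{n-2}] / D(n).
Since the indicial polynomial factors as (r - r_1)(r - r_2), D(n) = (r_1 + n - r_1)(r_1 + n - r_2) = n(n + 1/5).
Evaluating step by step (a_0 = 1):
  n = 1: D(1) = 1(1 + 1/5) = 6/5; numerator = -3(1) = -3; a_1 = (-3)/(6/5) = -5/2
  n = 2: D(2) = 2(2 + 1/5) = 22/5; numerator = -3(-5/2) - 3(1) = 9/2; a_2 = (9/2)/(22/5) = 45/44
  n = 3: D(3) = 3(3 + 1/5) = 48/5; numerator = -3(45/44) - 3(-5/2) = 195/44; a_3 = (195/44)/(48/5) = 325/704
  n = 4: D(4) = 4(4 + 1/5) = 84/5; numerator = -3(325/704) - 3(45/44) = -285/64; a_4 = (-285/64)/(84/5) = -475/1792
  n = 5: D(5) = 5(5 + 1/5) = 26; numerator = -3(-475/1792) - 3(325/704) = -11625/19712; a_5 = (-11625/19712)/(26) = -11625/512512

r = -1/5; a_0 = 1; a_1 = -5/2; a_2 = 45/44; a_3 = 325/704; a_4 = -475/1792; a_5 = -11625/512512


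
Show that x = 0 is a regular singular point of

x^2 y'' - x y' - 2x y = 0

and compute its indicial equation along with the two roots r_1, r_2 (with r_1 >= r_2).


Divide by x^2 to reach normal form y'' + P_1(x) y' + P_2(x) y = 0 with P_1(x) = -1/x and P_2(x) = -2/x.
x = 0 is a singular point because the y'-coefficient -1/x has a pole at x = 0 and the y-coefficient -2/x has a pole at x = 0.
It is a regular singular point because x P_1(x) = p(x) = -1 and x^2 P_2(x) = q(x) = -2x are polynomials, hence analytic at x = 0.
p(0) = -1,  q(0) = 0.
Indicial equation: r(r-1) + p(0) r + q(0) = 0, i.e. r^2 + (p(0) - 1) r + q(0) = 0, i.e. r^2 - 2 r = 0.
Discriminant: (-2)^2 - 4(0) = 4, so r = (2 ± 2)/2.
Solving: r_1 = 2, r_2 = 0.

indicial: r^2 - 2 r = 0; roots r_1 = 2, r_2 = 0


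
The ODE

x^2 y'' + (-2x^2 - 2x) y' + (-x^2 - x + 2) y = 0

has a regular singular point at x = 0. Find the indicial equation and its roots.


Divide by x^2 to reach normal form y'' + P_1(x) y' + P_2(x) y = 0 with P_1(x) = -2 - 2/x and P_2(x) = -1 - 1/x + 2/x^2.
x = 0 is a singular point because the y'-coefficient -2 - 2/x has a pole at x = 0 and the y-coefficient -1 - 1/x + 2/x^2 has a pole at x = 0.
It is a regular singular point because x P_1(x) = p(x) = -2x - 2 and x^2 P_2(x) = q(x) = -x^2 - x + 2 are polynomials, hence analytic at x = 0.
p(0) = -2,  q(0) = 2.
Indicial equation: r(r-1) + p(0) r + q(0) = 0, i.e. r^2 + (p(0) - 1) r + q(0) = 0, i.e. r^2 - 3 r + 2 = 0.
Discriminant: (-3)^2 - 4(2) = 1, so r = (3 ± 1)/2.
Solving: r_1 = 2, r_2 = 1.

indicial: r^2 - 3 r + 2 = 0; roots r_1 = 2, r_2 = 1


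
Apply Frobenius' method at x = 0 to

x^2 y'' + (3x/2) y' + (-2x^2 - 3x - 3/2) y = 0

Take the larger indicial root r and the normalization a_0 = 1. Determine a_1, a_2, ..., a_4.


Write in Frobenius form y'' + (p(x)/x) y' + (q(x)/x^2) y = 0:
  p(x) = 3/2,  q(x) = -2x^2 - 3x - 3/2.
Indicial equation: r(r-1) + (3/2) r + (-3/2) = 0 -> roots r_1 = 1, r_2 = -3/2.
Take r = r_1 = 1. Let y(x) = x^r sum_{n>=0} a_n x^n with a_0 = 1.
Substitute y = x^r sum a_n x^n and match x^{r+n}. The recurrence is
  D(n) a_n - 3 a_{n-1} - 2 a_{n-2} = 0,  where D(n) = (r+n)(r+n-1) + (3/2)(r+n) + (-3/2).
  a_n = [3 a_{n-1} + 2 a_{n-2}] / D(n).
Since the indicial polynomial factors as (r - r_1)(r - r_2), D(n) = (r_1 + n - r_1)(r_1 + n - r_2) = n(n + 5/2).
Evaluating step by step (a_0 = 1):
  n = 1: D(1) = 1(1 + 5/2) = 7/2; numerator = 3(1) = 3; a_1 = (3)/(7/2) = 6/7
  n = 2: D(2) = 2(2 + 5/2) = 9; numerator = 3(6/7) + 2(1) = 32/7; a_2 = (32/7)/(9) = 32/63
  n = 3: D(3) = 3(3 + 5/2) = 33/2; numerator = 3(32/63) + 2(6/7) = 68/21; a_3 = (68/21)/(33/2) = 136/693
  n = 4: D(4) = 4(4 + 5/2) = 26; numerator = 3(136/693) + 2(32/63) = 1112/693; a_4 = (1112/693)/(26) = 556/9009

r = 1; a_0 = 1; a_1 = 6/7; a_2 = 32/63; a_3 = 136/693; a_4 = 556/9009


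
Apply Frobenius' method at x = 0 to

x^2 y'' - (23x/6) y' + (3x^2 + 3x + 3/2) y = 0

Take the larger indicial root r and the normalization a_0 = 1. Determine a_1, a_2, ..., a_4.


Write in Frobenius form y'' + (p(x)/x) y' + (q(x)/x^2) y = 0:
  p(x) = -23/6,  q(x) = 3x^2 + 3x + 3/2.
Indicial equation: r(r-1) + (-23/6) r + (3/2) = 0 -> roots r_1 = 9/2, r_2 = 1/3.
Take r = r_1 = 9/2. Let y(x) = x^r sum_{n>=0} a_n x^n with a_0 = 1.
Substitute y = x^r sum a_n x^n and match x^{r+n}. The recurrence is
  D(n) a_n + 3 a_{n-1} + 3 a_{n-2} = 0,  where D(n) = (r+n)(r+n-1) + (-23/6)(r+n) + (3/2).
  a_n = [-3 a_{n-1} - 3 a_{n-2}] / D(n).
Since the indicial polynomial factors as (r - r_1)(r - r_2), D(n) = (r_1 + n - r_1)(r_1 + n - r_2) = n(n + 25/6).
Evaluating step by step (a_0 = 1):
  n = 1: D(1) = 1(1 + 25/6) = 31/6; numerator = -3(1) = -3; a_1 = (-3)/(31/6) = -18/31
  n = 2: D(2) = 2(2 + 25/6) = 37/3; numerator = -3(-18/31) - 3(1) = -39/31; a_2 = (-39/31)/(37/3) = -117/1147
  n = 3: D(3) = 3(3 + 25/6) = 43/2; numerator = -3(-117/1147) - 3(-18/31) = 2349/1147; a_3 = (2349/1147)/(43/2) = 4698/49321
  n = 4: D(4) = 4(4 + 25/6) = 98/3; numerator = -3(4698/49321) - 3(-117/1147) = 27/1333; a_4 = (27/1333)/(98/3) = 81/130634

r = 9/2; a_0 = 1; a_1 = -18/31; a_2 = -117/1147; a_3 = 4698/49321; a_4 = 81/130634


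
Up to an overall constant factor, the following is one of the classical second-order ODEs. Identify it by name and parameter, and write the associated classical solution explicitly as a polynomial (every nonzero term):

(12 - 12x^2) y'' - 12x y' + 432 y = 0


All three coefficients share the factor 12; dividing through by 12 gives  (1 - x^2) y'' - x y' + 36 y = 0.
This matches the Chebyshev equation (1 - x^2) y'' - x y' + n^2 y = 0 (note the -x y' term, not -2x y') with n^2 = 36, so n = 6; the polynomial solution is T_6(x).
With y = sum_k a_k x^k, matching x^k gives (k+2)(k+1) a_{k+2} = (k^2 - n^2) a_k = (k - 6)(k + 6) a_k. The right side vanishes at k = 6, so the series with the parity of 6 terminates at degree 6.
Standard normalization: leading coefficient of T_n is 2^(n-1), so a_6 = 2^5 = 32. Work downward with a_k = (k+1)(k+2) a_{k+2} / ((k - 6)(k + 6)):
  a_4 = (5)(6)(32) / ((4 - 6)(4 + 6)) = 960/(-20) = -48
  a_2 = (3)(4)(-48) / ((2 - 6)(2 + 6)) = -576/(-32) = 18
  a_0 = (1)(2)(18) / ((0 - 6)(0 + 6)) = 36/(-36) = -1
Hence T_6(x) = 32 x^6 - 48 x^4 + 18 x^2 - 1.

T_6(x); series = 32 x^6 - 48 x^4 + 18 x^2 - 1


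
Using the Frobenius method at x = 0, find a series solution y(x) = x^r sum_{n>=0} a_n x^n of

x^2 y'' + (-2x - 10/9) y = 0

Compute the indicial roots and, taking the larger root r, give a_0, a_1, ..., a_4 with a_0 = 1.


Write in Frobenius form y'' + (p(x)/x) y' + (q(x)/x^2) y = 0:
  p(x) = 0,  q(x) = -2x - 10/9.
Indicial equation: r(r-1) + (0) r + (-10/9) = 0 -> roots r_1 = 5/3, r_2 = -2/3.
Take r = r_1 = 5/3. Let y(x) = x^r sum_{n>=0} a_n x^n with a_0 = 1.
Substitute y = x^r sum a_n x^n and match x^{r+n}. The recurrence is
  D(n) a_n - 2 a_{n-1} = 0,  where D(n) = (r+n)(r+n-1) + (0)(r+n) + (-10/9).
  a_n = 2 / D(n) * a_{n-1}.
Since the indicial polynomial factors as (r - r_1)(r - r_2), D(n) = (r_1 + n - r_1)(r_1 + n - r_2) = n(n + 7/3).
Evaluating step by step (a_0 = 1):
  n = 1: D(1) = 1(1 + 7/3) = 10/3; numerator = 2(1) = 2; a_1 = (2)/(10/3) = 3/5
  n = 2: D(2) = 2(2 + 7/3) = 26/3; numerator = 2(3/5) = 6/5; a_2 = (6/5)/(26/3) = 9/65
  n = 3: D(3) = 3(3 + 7/3) = 16; numerator = 2(9/65) = 18/65; a_3 = (18/65)/(16) = 9/520
  n = 4: D(4) = 4(4 + 7/3) = 76/3; numerator = 2(9/520) = 9/260; a_4 = (9/260)/(76/3) = 27/19760

r = 5/3; a_0 = 1; a_1 = 3/5; a_2 = 9/65; a_3 = 9/520; a_4 = 27/19760


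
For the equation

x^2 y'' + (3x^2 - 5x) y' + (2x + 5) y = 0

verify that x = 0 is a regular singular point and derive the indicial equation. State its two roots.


Divide by x^2 to reach normal form y'' + P_1(x) y' + P_2(x) y = 0 with P_1(x) = 3 - 5/x and P_2(x) = 2/x + 5/x^2.
x = 0 is a singular point because the y'-coefficient 3 - 5/x has a pole at x = 0 and the y-coefficient 2/x + 5/x^2 has a pole at x = 0.
It is a regular singular point because x P_1(x) = p(x) = 3x - 5 and x^2 P_2(x) = q(x) = 2x + 5 are polynomials, hence analytic at x = 0.
p(0) = -5,  q(0) = 5.
Indicial equation: r(r-1) + p(0) r + q(0) = 0, i.e. r^2 + (p(0) - 1) r + q(0) = 0, i.e. r^2 - 6 r + 5 = 0.
Discriminant: (-6)^2 - 4(5) = 16, so r = (6 ± 4)/2.
Solving: r_1 = 5, r_2 = 1.

indicial: r^2 - 6 r + 5 = 0; roots r_1 = 5, r_2 = 1


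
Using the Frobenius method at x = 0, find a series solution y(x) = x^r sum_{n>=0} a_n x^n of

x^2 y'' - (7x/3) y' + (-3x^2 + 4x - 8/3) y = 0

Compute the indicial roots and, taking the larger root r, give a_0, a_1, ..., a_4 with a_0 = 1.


Write in Frobenius form y'' + (p(x)/x) y' + (q(x)/x^2) y = 0:
  p(x) = -7/3,  q(x) = -3x^2 + 4x - 8/3.
Indicial equation: r(r-1) + (-7/3) r + (-8/3) = 0 -> roots r_1 = 4, r_2 = -2/3.
Take r = r_1 = 4. Let y(x) = x^r sum_{n>=0} a_n x^n with a_0 = 1.
Substitute y = x^r sum a_n x^n and match x^{r+n}. The recurrence is
  D(n) a_n + 4 a_{n-1} - 3 a_{n-2} = 0,  where D(n) = (r+n)(r+n-1) + (-7/3)(r+n) + (-8/3).
  a_n = [-4 a_{n-1} + 3 a_{n-2}] / D(n).
Since the indicial polynomial factors as (r - r_1)(r - r_2), D(n) = (r_1 + n - r_1)(r_1 + n - r_2) = n(n + 14/3).
Evaluating step by step (a_0 = 1):
  n = 1: D(1) = 1(1 + 14/3) = 17/3; numerator = -4(1) = -4; a_1 = (-4)/(17/3) = -12/17
  n = 2: D(2) = 2(2 + 14/3) = 40/3; numerator = -4(-12/17) + 3(1) = 99/17; a_2 = (99/17)/(40/3) = 297/680
  n = 3: D(3) = 3(3 + 14/3) = 23; numerator = -4(297/680) + 3(-12/17) = -657/170; a_3 = (-657/170)/(23) = -657/3910
  n = 4: D(4) = 4(4 + 14/3) = 104/3; numerator = -4(-657/3910) + 3(297/680) = 6201/3128; a_4 = (6201/3128)/(104/3) = 1431/25024

r = 4; a_0 = 1; a_1 = -12/17; a_2 = 297/680; a_3 = -657/3910; a_4 = 1431/25024


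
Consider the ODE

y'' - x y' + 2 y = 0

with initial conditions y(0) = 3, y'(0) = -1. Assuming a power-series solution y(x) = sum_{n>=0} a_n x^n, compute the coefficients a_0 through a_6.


Ansatz: y(x) = sum_{n>=0} a_n x^n, so y'(x) = sum_{n>=1} n a_n x^(n-1) and y''(x) = sum_{n>=2} n(n-1) a_n x^(n-2).
Substitute into P(x) y'' + Q(x) y' + R(x) y = 0 with P(x) = 1, Q(x) = -x, R(x) = 2, and match powers of x.
Initial conditions: a_0 = 3, a_1 = -1.
Setting the coefficient of each power of x to zero and solving order by order (substituting the coefficients already found):
  x^0: 2 a_2 + 2 a_0 = 0  ->  2 a_2 = -2 a_0 = -6  ->  a_2 = -3
  x^1: 6 a_3 + a_1 = 0  ->  6 a_3 = -a_1 = 1  ->  a_3 = 1/6
  x^2: 12 a_4 = 0  ->  a_4 = 0
  x^3: 20 a_5 - a_3 = 0  ->  20 a_5 = a_3 = 1/6  ->  a_5 = 1/120
  x^4: 30 a_6 - 2 a_4 = 0  ->  30 a_6 = 2 a_4 = 0  ->  a_6 = 0
Truncated series: y(x) = 3 - x - 3 x^2 + (1/6) x^3 + (1/120) x^5 + O(x^7).

a_0 = 3; a_1 = -1; a_2 = -3; a_3 = 1/6; a_4 = 0; a_5 = 1/120; a_6 = 0


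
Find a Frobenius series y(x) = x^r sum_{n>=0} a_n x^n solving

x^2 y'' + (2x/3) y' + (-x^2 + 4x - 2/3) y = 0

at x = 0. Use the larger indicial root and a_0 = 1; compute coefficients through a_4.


Write in Frobenius form y'' + (p(x)/x) y' + (q(x)/x^2) y = 0:
  p(x) = 2/3,  q(x) = -x^2 + 4x - 2/3.
Indicial equation: r(r-1) + (2/3) r + (-2/3) = 0 -> roots r_1 = 1, r_2 = -2/3.
Take r = r_1 = 1. Let y(x) = x^r sum_{n>=0} a_n x^n with a_0 = 1.
Substitute y = x^r sum a_n x^n and match x^{r+n}. The recurrence is
  D(n) a_n + 4 a_{n-1} - 1 a_{n-2} = 0,  where D(n) = (r+n)(r+n-1) + (2/3)(r+n) + (-2/3).
  a_n = [-4 a_{n-1} + 1 a_{n-2}] / D(n).
Since the indicial polynomial factors as (r - r_1)(r - r_2), D(n) = (r_1 + n - r_1)(r_1 + n - r_2) = n(n + 5/3).
Evaluating step by step (a_0 = 1):
  n = 1: D(1) = 1(1 + 5/3) = 8/3; numerator = -4(1) = -4; a_1 = (-4)/(8/3) = -3/2
  n = 2: D(2) = 2(2 + 5/3) = 22/3; numerator = -4(-3/2) + 1(1) = 7; a_2 = (7)/(22/3) = 21/22
  n = 3: D(3) = 3(3 + 5/3) = 14; numerator = -4(21/22) + 1(-3/2) = -117/22; a_3 = (-117/22)/(14) = -117/308
  n = 4: D(4) = 4(4 + 5/3) = 68/3; numerator = -4(-117/308) + 1(21/22) = 381/154; a_4 = (381/154)/(68/3) = 1143/10472

r = 1; a_0 = 1; a_1 = -3/2; a_2 = 21/22; a_3 = -117/308; a_4 = 1143/10472


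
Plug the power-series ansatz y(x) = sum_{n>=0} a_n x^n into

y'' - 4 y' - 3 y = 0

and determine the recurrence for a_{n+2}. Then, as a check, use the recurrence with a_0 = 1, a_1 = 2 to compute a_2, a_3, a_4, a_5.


Substitute y = sum_n a_n x^n.
y''(x) has coefficient (n+2)(n+1) a_{n+2} at x^n;
-4 y'(x) has coefficient -4 (n+1) a_{n+1} at x^n;
-3 y(x) has coefficient -3 a_n at x^n.
Matching x^n: (n+2)(n+1) a_{n+2} - 4 (n+1) a_{n+1} - 3 a_n = 0.
Thus a_{n+2} = [4 (n+1) a_{n+1} + 3 a_n] / ((n+1)(n+2)).

Check with a_0 = 1, a_1 = 2 (apply the recurrence for n = 0, 1, 2, 3): a_0 = 1, a_1 = 2, a_2 = 11/2, a_3 = 25/3, a_4 = 233/24, a_5 = 541/60.

a_(n+2) = [4 (n+1) a_(n+1) + 3 a_n] / ((n+1)(n+2)); check: a_0 = 1, a_1 = 2, a_2 = 11/2, a_3 = 25/3, a_4 = 233/24, a_5 = 541/60


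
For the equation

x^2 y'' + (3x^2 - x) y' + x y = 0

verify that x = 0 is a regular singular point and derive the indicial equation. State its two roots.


Divide by x^2 to reach normal form y'' + P_1(x) y' + P_2(x) y = 0 with P_1(x) = 3 - 1/x and P_2(x) = 1/x.
x = 0 is a singular point because the y'-coefficient 3 - 1/x has a pole at x = 0 and the y-coefficient 1/x has a pole at x = 0.
It is a regular singular point because x P_1(x) = p(x) = 3x - 1 and x^2 P_2(x) = q(x) = x are polynomials, hence analytic at x = 0.
p(0) = -1,  q(0) = 0.
Indicial equation: r(r-1) + p(0) r + q(0) = 0, i.e. r^2 + (p(0) - 1) r + q(0) = 0, i.e. r^2 - 2 r = 0.
Discriminant: (-2)^2 - 4(0) = 4, so r = (2 ± 2)/2.
Solving: r_1 = 2, r_2 = 0.

indicial: r^2 - 2 r = 0; roots r_1 = 2, r_2 = 0


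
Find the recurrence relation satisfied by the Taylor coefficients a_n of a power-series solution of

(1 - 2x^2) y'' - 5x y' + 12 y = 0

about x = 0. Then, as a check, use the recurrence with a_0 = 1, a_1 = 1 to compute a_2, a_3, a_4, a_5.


Substitute y = sum_n a_n x^n.
(1 - 2 x^2) y'' contributes (n+2)(n+1) a_{n+2} - 2 n(n-1) a_n at x^n.
-5 x y'(x) contributes -5 n a_n at x^n.
12 y(x) contributes 12 a_n at x^n.
Matching x^n: (n+2)(n+1) a_{n+2} + (-2 n(n-1) - 5 n + 12) a_n = 0.
Thus a_{n+2} = (2 n(n-1) + 5 n - 12) / ((n+1)(n+2)) * a_n.

Check with a_0 = 1, a_1 = 1 (apply the recurrence for n = 0, 1, 2, 3): a_0 = 1, a_1 = 1, a_2 = -6, a_3 = -7/6, a_4 = -1, a_5 = -7/8.

a_(n+2) = (2 n(n-1) + 5 n - 12) / ((n+1)(n+2)) * a_n; check: a_0 = 1, a_1 = 1, a_2 = -6, a_3 = -7/6, a_4 = -1, a_5 = -7/8


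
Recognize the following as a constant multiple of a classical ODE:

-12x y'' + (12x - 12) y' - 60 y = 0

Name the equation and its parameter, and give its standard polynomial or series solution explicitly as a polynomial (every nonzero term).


All three coefficients share the factor -12; dividing through by -12 gives  x y'' + (1 - x) y' + 5 y = 0.
This matches the Laguerre equation x y'' + (1 - x) y' + n y = 0 with n = 5; the polynomial solution is L_5(x).
With y = sum_k a_k x^k, matching x^k gives (k+1)k a_{k+1} + (k+1) a_{k+1} - k a_k + n a_k = 0, i.e. (k+1)^2 a_{k+1} = (k - n) a_k = (k - 5) a_k. The right side vanishes at k = 5, so the series terminates at degree 5.
Standard normalization L_n(0) = 1 gives a_0 = 1. Work upward with a_{k+1} = (k - 5) a_k / (k+1)^2:
  a_1 = (0 - 5)(1) / 1^2 = -5/1 = -5
  a_2 = (1 - 5)(-5) / 2^2 = 20/4 = 5
  a_3 = (2 - 5)(5) / 3^2 = -15/9 = -5/3
  a_4 = (3 - 5)(-5/3) / 4^2 = (10/3)/16 = 5/24
  a_5 = (4 - 5)(5/24) / 5^2 = (-5/24)/25 = -1/120
Hence L_5(x) = -x^5/120 + 5 x^4/24 - 5 x^3/3 + 5 x^2 - 5 x + 1.

L_5(x); series = -x^5/120 + 5 x^4/24 - 5 x^3/3 + 5 x^2 - 5 x + 1


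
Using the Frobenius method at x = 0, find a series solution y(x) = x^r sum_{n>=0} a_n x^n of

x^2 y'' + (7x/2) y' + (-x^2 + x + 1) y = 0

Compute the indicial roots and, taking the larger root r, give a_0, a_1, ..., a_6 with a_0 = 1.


Write in Frobenius form y'' + (p(x)/x) y' + (q(x)/x^2) y = 0:
  p(x) = 7/2,  q(x) = -x^2 + x + 1.
Indicial equation: r(r-1) + (7/2) r + (1) = 0 -> roots r_1 = -1/2, r_2 = -2.
Take r = r_1 = -1/2. Let y(x) = x^r sum_{n>=0} a_n x^n with a_0 = 1.
Substitute y = x^r sum a_n x^n and match x^{r+n}. The recurrence is
  D(n) a_n + 1 a_{n-1} - 1 a_{n-2} = 0,  where D(n) = (r+n)(r+n-1) + (7/2)(r+n) + (1).
  a_n = [-1 a_{n-1} + 1 a_{n-2}] / D(n).
Since the indicial polynomial factors as (r - r_1)(r - r_2), D(n) = (r_1 + n - r_1)(r_1 + n - r_2) = n(n + 3/2).
Evaluating step by step (a_0 = 1):
  n = 1: D(1) = 1(1 + 3/2) = 5/2; numerator = -1(1) = -1; a_1 = (-1)/(5/2) = -2/5
  n = 2: D(2) = 2(2 + 3/2) = 7; numerator = -1(-2/5) + 1(1) = 7/5; a_2 = (7/5)/(7) = 1/5
  n = 3: D(3) = 3(3 + 3/2) = 27/2; numerator = -1(1/5) + 1(-2/5) = -3/5; a_3 = (-3/5)/(27/2) = -2/45
  n = 4: D(4) = 4(4 + 3/2) = 22; numerator = -1(-2/45) + 1(1/5) = 11/45; a_4 = (11/45)/(22) = 1/90
  n = 5: D(5) = 5(5 + 3/2) = 65/2; numerator = -1(1/90) + 1(-2/45) = -1/18; a_5 = (-1/18)/(65/2) = -1/585
  n = 6: D(6) = 6(6 + 3/2) = 45; numerator = -1(-1/585) + 1(1/90) = 1/78; a_6 = (1/78)/(45) = 1/3510

r = -1/2; a_0 = 1; a_1 = -2/5; a_2 = 1/5; a_3 = -2/45; a_4 = 1/90; a_5 = -1/585; a_6 = 1/3510


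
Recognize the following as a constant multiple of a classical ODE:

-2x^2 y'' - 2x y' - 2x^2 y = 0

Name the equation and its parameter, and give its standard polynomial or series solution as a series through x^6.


All three coefficients share the factor -2; dividing through by -2 gives  x^2 y'' + x y' + x^2 y = 0.
This matches the Bessel equation x^2 y'' + x y' + (x^2 - nu^2) y = 0 with nu^2 = 0, so nu = 0; the solution bounded at x = 0 is J_0(x).
Frobenius at x = 0: indicial roots ±nu; for r = nu the recurrence k(k + 2nu) c_k = -c_{k-2} gives the standard series J_nu(x) = sum_{k>=0} (-1)^k / (k! (k+nu)!) (x/2)^(2k+nu). Evaluate the first 4 terms:
  k = 0: (-1)^0 / (0! * 0! * 2^0) x^0 = 1/(1*1*1) x^0 = (1) x^0
  k = 1: (-1)^1 / (1! * 1! * 2^2) x^2 = -1/(1*1*4) x^2 = (-1/4) x^2
  k = 2: (-1)^2 / (2! * 2! * 2^4) x^4 = 1/(2*2*16) x^4 = (1/64) x^4
  k = 3: (-1)^3 / (3! * 3! * 2^6) x^6 = -1/(6*6*64) x^6 = (-1/2304) x^6
Hence J_0(x) = -x^6/2304 + x^4/64 - x^2/4 + 1 + ....

J_0(x); series = -x^6/2304 + x^4/64 - x^2/4 + 1


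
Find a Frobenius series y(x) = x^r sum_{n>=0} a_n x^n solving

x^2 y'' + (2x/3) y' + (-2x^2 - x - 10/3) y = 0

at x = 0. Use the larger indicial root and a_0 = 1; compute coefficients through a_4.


Write in Frobenius form y'' + (p(x)/x) y' + (q(x)/x^2) y = 0:
  p(x) = 2/3,  q(x) = -2x^2 - x - 10/3.
Indicial equation: r(r-1) + (2/3) r + (-10/3) = 0 -> roots r_1 = 2, r_2 = -5/3.
Take r = r_1 = 2. Let y(x) = x^r sum_{n>=0} a_n x^n with a_0 = 1.
Substitute y = x^r sum a_n x^n and match x^{r+n}. The recurrence is
  D(n) a_n - 1 a_{n-1} - 2 a_{n-2} = 0,  where D(n) = (r+n)(r+n-1) + (2/3)(r+n) + (-10/3).
  a_n = [1 a_{n-1} + 2 a_{n-2}] / D(n).
Since the indicial polynomial factors as (r - r_1)(r - r_2), D(n) = (r_1 + n - r_1)(r_1 + n - r_2) = n(n + 11/3).
Evaluating step by step (a_0 = 1):
  n = 1: D(1) = 1(1 + 11/3) = 14/3; numerator = 1(1) = 1; a_1 = (1)/(14/3) = 3/14
  n = 2: D(2) = 2(2 + 11/3) = 34/3; numerator = 1(3/14) + 2(1) = 31/14; a_2 = (31/14)/(34/3) = 93/476
  n = 3: D(3) = 3(3 + 11/3) = 20; numerator = 1(93/476) + 2(3/14) = 297/476; a_3 = (297/476)/(20) = 297/9520
  n = 4: D(4) = 4(4 + 11/3) = 92/3; numerator = 1(297/9520) + 2(93/476) = 4017/9520; a_4 = (4017/9520)/(92/3) = 12051/875840

r = 2; a_0 = 1; a_1 = 3/14; a_2 = 93/476; a_3 = 297/9520; a_4 = 12051/875840


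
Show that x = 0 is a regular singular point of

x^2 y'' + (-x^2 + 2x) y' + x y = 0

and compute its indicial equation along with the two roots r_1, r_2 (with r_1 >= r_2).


Divide by x^2 to reach normal form y'' + P_1(x) y' + P_2(x) y = 0 with P_1(x) = -1 + 2/x and P_2(x) = 1/x.
x = 0 is a singular point because the y'-coefficient -1 + 2/x has a pole at x = 0 and the y-coefficient 1/x has a pole at x = 0.
It is a regular singular point because x P_1(x) = p(x) = 2 - x and x^2 P_2(x) = q(x) = x are polynomials, hence analytic at x = 0.
p(0) = 2,  q(0) = 0.
Indicial equation: r(r-1) + p(0) r + q(0) = 0, i.e. r^2 + (p(0) - 1) r + q(0) = 0, i.e. r^2 + 1 r = 0.
Discriminant: (1)^2 - 4(0) = 1, so r = (-1 ± 1)/2.
Solving: r_1 = 0, r_2 = -1.

indicial: r^2 + 1 r = 0; roots r_1 = 0, r_2 = -1


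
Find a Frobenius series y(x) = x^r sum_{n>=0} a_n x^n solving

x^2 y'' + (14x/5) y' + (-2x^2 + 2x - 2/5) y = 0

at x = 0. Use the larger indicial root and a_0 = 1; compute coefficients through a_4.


Write in Frobenius form y'' + (p(x)/x) y' + (q(x)/x^2) y = 0:
  p(x) = 14/5,  q(x) = -2x^2 + 2x - 2/5.
Indicial equation: r(r-1) + (14/5) r + (-2/5) = 0 -> roots r_1 = 1/5, r_2 = -2.
Take r = r_1 = 1/5. Let y(x) = x^r sum_{n>=0} a_n x^n with a_0 = 1.
Substitute y = x^r sum a_n x^n and match x^{r+n}. The recurrence is
  D(n) a_n + 2 a_{n-1} - 2 a_{n-2} = 0,  where D(n) = (r+n)(r+n-1) + (14/5)(r+n) + (-2/5).
  a_n = [-2 a_{n-1} + 2 a_{n-2}] / D(n).
Since the indicial polynomial factors as (r - r_1)(r - r_2), D(n) = (r_1 + n - r_1)(r_1 + n - r_2) = n(n + 11/5).
Evaluating step by step (a_0 = 1):
  n = 1: D(1) = 1(1 + 11/5) = 16/5; numerator = -2(1) = -2; a_1 = (-2)/(16/5) = -5/8
  n = 2: D(2) = 2(2 + 11/5) = 42/5; numerator = -2(-5/8) + 2(1) = 13/4; a_2 = (13/4)/(42/5) = 65/168
  n = 3: D(3) = 3(3 + 11/5) = 78/5; numerator = -2(65/168) + 2(-5/8) = -85/42; a_3 = (-85/42)/(78/5) = -425/3276
  n = 4: D(4) = 4(4 + 11/5) = 124/5; numerator = -2(-425/3276) + 2(65/168) = 3385/3276; a_4 = (3385/3276)/(124/5) = 16925/406224

r = 1/5; a_0 = 1; a_1 = -5/8; a_2 = 65/168; a_3 = -425/3276; a_4 = 16925/406224


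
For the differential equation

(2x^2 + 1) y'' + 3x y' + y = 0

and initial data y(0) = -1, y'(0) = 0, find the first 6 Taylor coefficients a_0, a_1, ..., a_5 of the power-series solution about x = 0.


Ansatz: y(x) = sum_{n>=0} a_n x^n, so y'(x) = sum_{n>=1} n a_n x^(n-1) and y''(x) = sum_{n>=2} n(n-1) a_n x^(n-2).
Substitute into P(x) y'' + Q(x) y' + R(x) y = 0 with P(x) = 2x^2 + 1, Q(x) = 3x, R(x) = 1, and match powers of x.
Initial conditions: a_0 = -1, a_1 = 0.
Setting the coefficient of each power of x to zero and solving order by order (substituting the coefficients already found):
  x^0: 2 a_2 + a_0 = 0  ->  2 a_2 = -a_0 = 1  ->  a_2 = 1/2
  x^1: 6 a_3 + 4 a_1 = 0  ->  6 a_3 = -4 a_1 = 0  ->  a_3 = 0
  x^2: 12 a_4 + 11 a_2 = 0  ->  12 a_4 = -11 a_2 = -11/2  ->  a_4 = -11/24
  x^3: 20 a_5 + 22 a_3 = 0  ->  20 a_5 = -22 a_3 = 0  ->  a_5 = 0
Truncated series: y(x) = -1 + (1/2) x^2 - (11/24) x^4 + O(x^6).

a_0 = -1; a_1 = 0; a_2 = 1/2; a_3 = 0; a_4 = -11/24; a_5 = 0


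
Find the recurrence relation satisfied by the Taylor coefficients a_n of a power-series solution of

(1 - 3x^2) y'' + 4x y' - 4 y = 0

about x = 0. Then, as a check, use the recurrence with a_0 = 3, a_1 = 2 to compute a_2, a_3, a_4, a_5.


Substitute y = sum_n a_n x^n.
(1 - 3 x^2) y'' contributes (n+2)(n+1) a_{n+2} - 3 n(n-1) a_n at x^n.
4 x y'(x) contributes 4 n a_n at x^n.
-4 y(x) contributes -4 a_n at x^n.
Matching x^n: (n+2)(n+1) a_{n+2} + (-3 n(n-1) + 4 n - 4) a_n = 0.
Thus a_{n+2} = (3 n(n-1) - 4 n + 4) / ((n+1)(n+2)) * a_n.

Check with a_0 = 3, a_1 = 2 (apply the recurrence for n = 0, 1, 2, 3): a_0 = 3, a_1 = 2, a_2 = 6, a_3 = 0, a_4 = 1, a_5 = 0.

a_(n+2) = (3 n(n-1) - 4 n + 4) / ((n+1)(n+2)) * a_n; check: a_0 = 3, a_1 = 2, a_2 = 6, a_3 = 0, a_4 = 1, a_5 = 0


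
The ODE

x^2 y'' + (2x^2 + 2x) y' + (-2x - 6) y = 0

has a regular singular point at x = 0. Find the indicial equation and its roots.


Divide by x^2 to reach normal form y'' + P_1(x) y' + P_2(x) y = 0 with P_1(x) = 2 + 2/x and P_2(x) = -2/x - 6/x^2.
x = 0 is a singular point because the y'-coefficient 2 + 2/x has a pole at x = 0 and the y-coefficient -2/x - 6/x^2 has a pole at x = 0.
It is a regular singular point because x P_1(x) = p(x) = 2x + 2 and x^2 P_2(x) = q(x) = -2x - 6 are polynomials, hence analytic at x = 0.
p(0) = 2,  q(0) = -6.
Indicial equation: r(r-1) + p(0) r + q(0) = 0, i.e. r^2 + (p(0) - 1) r + q(0) = 0, i.e. r^2 + 1 r - 6 = 0.
Discriminant: (1)^2 - 4(-6) = 25, so r = (-1 ± 5)/2.
Solving: r_1 = 2, r_2 = -3.

indicial: r^2 + 1 r - 6 = 0; roots r_1 = 2, r_2 = -3


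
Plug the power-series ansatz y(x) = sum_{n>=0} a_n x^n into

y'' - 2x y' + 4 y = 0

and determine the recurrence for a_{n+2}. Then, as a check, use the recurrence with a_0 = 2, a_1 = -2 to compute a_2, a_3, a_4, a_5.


Substitute y = sum_n a_n x^n.
y''(x) has coefficient (n+2)(n+1) a_{n+2} at x^n;
-2 x y'(x) has coefficient -2 n a_n at x^n (shift);
4 y(x) has coefficient 4 a_n at x^n.
Matching x^n: (n+2)(n+1) a_{n+2} + (-2n + 4) a_n = 0.
Thus a_{n+2} = (2n - 4) / ((n+1)(n+2)) * a_n.

Check with a_0 = 2, a_1 = -2 (apply the recurrence for n = 0, 1, 2, 3): a_0 = 2, a_1 = -2, a_2 = -4, a_3 = 2/3, a_4 = 0, a_5 = 1/15.

a_(n+2) = (2n - 4) / ((n+1)(n+2)) * a_n; check: a_0 = 2, a_1 = -2, a_2 = -4, a_3 = 2/3, a_4 = 0, a_5 = 1/15


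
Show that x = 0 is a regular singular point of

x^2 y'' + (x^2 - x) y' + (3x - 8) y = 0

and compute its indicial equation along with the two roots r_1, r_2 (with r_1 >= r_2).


Divide by x^2 to reach normal form y'' + P_1(x) y' + P_2(x) y = 0 with P_1(x) = 1 - 1/x and P_2(x) = 3/x - 8/x^2.
x = 0 is a singular point because the y'-coefficient 1 - 1/x has a pole at x = 0 and the y-coefficient 3/x - 8/x^2 has a pole at x = 0.
It is a regular singular point because x P_1(x) = p(x) = x - 1 and x^2 P_2(x) = q(x) = 3x - 8 are polynomials, hence analytic at x = 0.
p(0) = -1,  q(0) = -8.
Indicial equation: r(r-1) + p(0) r + q(0) = 0, i.e. r^2 + (p(0) - 1) r + q(0) = 0, i.e. r^2 - 2 r - 8 = 0.
Discriminant: (-2)^2 - 4(-8) = 36, so r = (2 ± 6)/2.
Solving: r_1 = 4, r_2 = -2.

indicial: r^2 - 2 r - 8 = 0; roots r_1 = 4, r_2 = -2


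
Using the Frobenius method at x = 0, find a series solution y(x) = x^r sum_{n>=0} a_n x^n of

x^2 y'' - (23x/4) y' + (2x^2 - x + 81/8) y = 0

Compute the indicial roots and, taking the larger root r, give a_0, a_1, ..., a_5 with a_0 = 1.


Write in Frobenius form y'' + (p(x)/x) y' + (q(x)/x^2) y = 0:
  p(x) = -23/4,  q(x) = 2x^2 - x + 81/8.
Indicial equation: r(r-1) + (-23/4) r + (81/8) = 0 -> roots r_1 = 9/2, r_2 = 9/4.
Take r = r_1 = 9/2. Let y(x) = x^r sum_{n>=0} a_n x^n with a_0 = 1.
Substitute y = x^r sum a_n x^n and match x^{r+n}. The recurrence is
  D(n) a_n - 1 a_{n-1} + 2 a_{n-2} = 0,  where D(n) = (r+n)(r+n-1) + (-23/4)(r+n) + (81/8).
  a_n = [1 a_{n-1} - 2 a_{n-2}] / D(n).
Since the indicial polynomial factors as (r - r_1)(r - r_2), D(n) = (r_1 + n - r_1)(r_1 + n - r_2) = n(n + 9/4).
Evaluating step by step (a_0 = 1):
  n = 1: D(1) = 1(1 + 9/4) = 13/4; numerator = 1(1) = 1; a_1 = (1)/(13/4) = 4/13
  n = 2: D(2) = 2(2 + 9/4) = 17/2; numerator = 1(4/13) - 2(1) = -22/13; a_2 = (-22/13)/(17/2) = -44/221
  n = 3: D(3) = 3(3 + 9/4) = 63/4; numerator = 1(-44/221) - 2(4/13) = -180/221; a_3 = (-180/221)/(63/4) = -80/1547
  n = 4: D(4) = 4(4 + 9/4) = 25; numerator = 1(-80/1547) - 2(-44/221) = 536/1547; a_4 = (536/1547)/(25) = 536/38675
  n = 5: D(5) = 5(5 + 9/4) = 145/4; numerator = 1(536/38675) - 2(-80/1547) = 648/5525; a_5 = (648/5525)/(145/4) = 2592/801125

r = 9/2; a_0 = 1; a_1 = 4/13; a_2 = -44/221; a_3 = -80/1547; a_4 = 536/38675; a_5 = 2592/801125


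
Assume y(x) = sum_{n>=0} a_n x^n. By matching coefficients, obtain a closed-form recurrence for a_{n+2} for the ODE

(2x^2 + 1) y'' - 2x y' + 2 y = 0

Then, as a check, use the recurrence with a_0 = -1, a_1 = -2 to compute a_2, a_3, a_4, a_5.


Substitute y = sum_n a_n x^n.
(1 + 2 x^2) y'' contributes (n+2)(n+1) a_{n+2} + 2 n(n-1) a_n at x^n.
-2 x y'(x) contributes -2 n a_n at x^n.
2 y(x) contributes 2 a_n at x^n.
Matching x^n: (n+2)(n+1) a_{n+2} + (2 n(n-1) - 2 n + 2) a_n = 0.
Thus a_{n+2} = (-2 n(n-1) + 2 n - 2) / ((n+1)(n+2)) * a_n.

Check with a_0 = -1, a_1 = -2 (apply the recurrence for n = 0, 1, 2, 3): a_0 = -1, a_1 = -2, a_2 = 1, a_3 = 0, a_4 = -1/6, a_5 = 0.

a_(n+2) = (-2 n(n-1) + 2 n - 2) / ((n+1)(n+2)) * a_n; check: a_0 = -1, a_1 = -2, a_2 = 1, a_3 = 0, a_4 = -1/6, a_5 = 0


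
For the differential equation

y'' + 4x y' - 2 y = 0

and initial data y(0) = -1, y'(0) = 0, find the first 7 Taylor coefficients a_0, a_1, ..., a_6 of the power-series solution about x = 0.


Ansatz: y(x) = sum_{n>=0} a_n x^n, so y'(x) = sum_{n>=1} n a_n x^(n-1) and y''(x) = sum_{n>=2} n(n-1) a_n x^(n-2).
Substitute into P(x) y'' + Q(x) y' + R(x) y = 0 with P(x) = 1, Q(x) = 4x, R(x) = -2, and match powers of x.
Initial conditions: a_0 = -1, a_1 = 0.
Setting the coefficient of each power of x to zero and solving order by order (substituting the coefficients already found):
  x^0: 2 a_2 - 2 a_0 = 0  ->  2 a_2 = 2 a_0 = -2  ->  a_2 = -1
  x^1: 6 a_3 + 2 a_1 = 0  ->  6 a_3 = -2 a_1 = 0  ->  a_3 = 0
  x^2: 12 a_4 + 6 a_2 = 0  ->  12 a_4 = -6 a_2 = 6  ->  a_4 = 1/2
  x^3: 20 a_5 + 10 a_3 = 0  ->  20 a_5 = -10 a_3 = 0  ->  a_5 = 0
  x^4: 30 a_6 + 14 a_4 = 0  ->  30 a_6 = -14 a_4 = -7  ->  a_6 = -7/30
Truncated series: y(x) = -1 - x^2 + (1/2) x^4 - (7/30) x^6 + O(x^7).

a_0 = -1; a_1 = 0; a_2 = -1; a_3 = 0; a_4 = 1/2; a_5 = 0; a_6 = -7/30


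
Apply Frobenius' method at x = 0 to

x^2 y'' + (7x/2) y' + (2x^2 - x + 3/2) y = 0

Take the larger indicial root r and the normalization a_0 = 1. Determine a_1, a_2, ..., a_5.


Write in Frobenius form y'' + (p(x)/x) y' + (q(x)/x^2) y = 0:
  p(x) = 7/2,  q(x) = 2x^2 - x + 3/2.
Indicial equation: r(r-1) + (7/2) r + (3/2) = 0 -> roots r_1 = -1, r_2 = -3/2.
Take r = r_1 = -1. Let y(x) = x^r sum_{n>=0} a_n x^n with a_0 = 1.
Substitute y = x^r sum a_n x^n and match x^{r+n}. The recurrence is
  D(n) a_n - 1 a_{n-1} + 2 a_{n-2} = 0,  where D(n) = (r+n)(r+n-1) + (7/2)(r+n) + (3/2).
  a_n = [1 a_{n-1} - 2 a_{n-2}] / D(n).
Since the indicial polynomial factors as (r - r_1)(r - r_2), D(n) = (r_1 + n - r_1)(r_1 + n - r_2) = n(n + 1/2).
Evaluating step by step (a_0 = 1):
  n = 1: D(1) = 1(1 + 1/2) = 3/2; numerator = 1(1) = 1; a_1 = (1)/(3/2) = 2/3
  n = 2: D(2) = 2(2 + 1/2) = 5; numerator = 1(2/3) - 2(1) = -4/3; a_2 = (-4/3)/(5) = -4/15
  n = 3: D(3) = 3(3 + 1/2) = 21/2; numerator = 1(-4/15) - 2(2/3) = -8/5; a_3 = (-8/5)/(21/2) = -16/105
  n = 4: D(4) = 4(4 + 1/2) = 18; numerator = 1(-16/105) - 2(-4/15) = 8/21; a_4 = (8/21)/(18) = 4/189
  n = 5: D(5) = 5(5 + 1/2) = 55/2; numerator = 1(4/189) - 2(-16/105) = 44/135; a_5 = (44/135)/(55/2) = 8/675

r = -1; a_0 = 1; a_1 = 2/3; a_2 = -4/15; a_3 = -16/105; a_4 = 4/189; a_5 = 8/675


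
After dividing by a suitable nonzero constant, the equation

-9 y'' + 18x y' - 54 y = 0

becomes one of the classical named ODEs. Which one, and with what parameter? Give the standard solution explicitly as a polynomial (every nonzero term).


All three coefficients share the factor -9; dividing through by -9 gives  y'' - 2x y' + 6 y = 0.
This matches the Hermite equation y'' - 2x y' + 2n y = 0 with 2n = 6, so n = 3; the polynomial solution is H_3(x).
With y = sum_k a_k x^k, matching x^k gives (k+2)(k+1) a_{k+2} = 2(k - n) a_k = 2(k - 3) a_k. The right side vanishes at k = 3, so the series with the parity of 3 terminates at degree 3.
Standard normalization: leading coefficient of H_n is 2^n, so a_3 = 2^3 = 8. Work downward with a_k = (k+1)(k+2) a_{k+2} / (2(k - n)):
  a_1 = (2)(3)(8) / (2(1 - 3)) = 48/(-4) = -12
Hence H_3(x) = 8 x^3 - 12 x.

H_3(x); series = 8 x^3 - 12 x


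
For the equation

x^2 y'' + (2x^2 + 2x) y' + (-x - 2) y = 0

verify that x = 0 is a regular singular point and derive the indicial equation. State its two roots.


Divide by x^2 to reach normal form y'' + P_1(x) y' + P_2(x) y = 0 with P_1(x) = 2 + 2/x and P_2(x) = -1/x - 2/x^2.
x = 0 is a singular point because the y'-coefficient 2 + 2/x has a pole at x = 0 and the y-coefficient -1/x - 2/x^2 has a pole at x = 0.
It is a regular singular point because x P_1(x) = p(x) = 2x + 2 and x^2 P_2(x) = q(x) = -x - 2 are polynomials, hence analytic at x = 0.
p(0) = 2,  q(0) = -2.
Indicial equation: r(r-1) + p(0) r + q(0) = 0, i.e. r^2 + (p(0) - 1) r + q(0) = 0, i.e. r^2 + 1 r - 2 = 0.
Discriminant: (1)^2 - 4(-2) = 9, so r = (-1 ± 3)/2.
Solving: r_1 = 1, r_2 = -2.

indicial: r^2 + 1 r - 2 = 0; roots r_1 = 1, r_2 = -2
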